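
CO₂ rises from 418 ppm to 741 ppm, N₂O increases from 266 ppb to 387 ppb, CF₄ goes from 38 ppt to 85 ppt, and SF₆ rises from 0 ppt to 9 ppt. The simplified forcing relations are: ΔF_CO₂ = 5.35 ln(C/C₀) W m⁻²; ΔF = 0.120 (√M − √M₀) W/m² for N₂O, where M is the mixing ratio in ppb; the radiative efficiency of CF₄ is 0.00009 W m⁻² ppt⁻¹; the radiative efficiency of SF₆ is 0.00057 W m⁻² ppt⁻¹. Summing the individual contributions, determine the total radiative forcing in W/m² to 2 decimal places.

ΔF = 3.48 W/m²

CO₂: 5.35 × ln(741/418) = 5.35 × ln(1.77273) = 5.35 × 0.57252 = 3.0630 W/m².
N₂O: 0.120 × (√387 − √266) = 0.120 × (19.6723 − 16.3095) = 0.120 × 3.3628 = 0.4035 W/m².
CF₄: ΔF = 0.00009 × (85 − 38) = 0.00009 × 47 = 0.0042 W/m².
SF₆: ΔF = 0.00057 × (9 − 0) = 0.00057 × 9 = 0.0051 W/m².
Total ΔF = 3.0630 + 0.4035 + 0.0042 + 0.0051 = 3.4758 W/m².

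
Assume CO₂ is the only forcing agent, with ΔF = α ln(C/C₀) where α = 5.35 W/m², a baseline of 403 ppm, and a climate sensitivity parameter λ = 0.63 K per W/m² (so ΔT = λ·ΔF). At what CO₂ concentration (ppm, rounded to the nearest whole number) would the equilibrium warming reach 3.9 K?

C ≈ 1282 ppm

Required forcing: ΔF = ΔT/λ = 3.9/0.63 = 6.1905 W/m².
Then ln(C/403) = ΔF/5.35 = 6.1905/5.35 = 1.15710.
So C = 403 × e^1.15710 = 403 × 3.18070 = 1281.82 ppm.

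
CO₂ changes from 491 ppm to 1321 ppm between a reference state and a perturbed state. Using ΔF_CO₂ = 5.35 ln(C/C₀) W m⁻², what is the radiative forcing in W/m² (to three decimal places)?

CO₂ absorption bands are partially saturated, so forcing scales with the logarithm of the concentration ratio.
CO₂: 5.35 × ln(1321/491) = 5.35 × ln(2.69043) = 5.35 × 0.98970 = 5.2949 W/m².

ΔF = 5.295 W/m²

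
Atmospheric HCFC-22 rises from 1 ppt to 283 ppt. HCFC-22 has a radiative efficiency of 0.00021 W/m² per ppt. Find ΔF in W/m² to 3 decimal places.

ΔF = 0.059 W/m²

HCFC-22: ΔF = 0.00021 × (283 − 1) = 0.00021 × 282 = 0.0592 W/m².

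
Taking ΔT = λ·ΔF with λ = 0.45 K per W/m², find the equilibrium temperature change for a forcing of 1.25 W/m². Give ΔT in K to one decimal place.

ΔT = λ ΔF = 0.45 × 1.25 = 0.5625 K.

ΔT = 0.6 K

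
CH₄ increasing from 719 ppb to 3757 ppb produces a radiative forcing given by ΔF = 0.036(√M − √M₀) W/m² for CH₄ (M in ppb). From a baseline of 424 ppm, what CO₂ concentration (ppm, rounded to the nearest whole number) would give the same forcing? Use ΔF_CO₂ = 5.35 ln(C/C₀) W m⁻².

C ≈ 535 ppm

CH₄ forcing: 0.036 × (√3757 − √719) = 0.036 × (61.2944 − 26.8142) = 0.036 × 34.4802 = 1.24129 W/m².
Set 5.35 ln(C/424) = 1.24129: ln(C/424) = 1.24129/5.35 = 0.23202, so C = 424 × e^0.23202 = 424 × 1.26114 = 534.72 ppm.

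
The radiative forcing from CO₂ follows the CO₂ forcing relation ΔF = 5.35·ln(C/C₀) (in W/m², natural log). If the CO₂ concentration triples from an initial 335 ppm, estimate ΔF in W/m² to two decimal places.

ΔF = 5.88 W/m²

Because the forcing depends only on the ratio C/C₀, the initial concentration does not enter.
ΔF = 5.35 × ln(3) = 5.35 × 1.09861 = 5.8776 W/m².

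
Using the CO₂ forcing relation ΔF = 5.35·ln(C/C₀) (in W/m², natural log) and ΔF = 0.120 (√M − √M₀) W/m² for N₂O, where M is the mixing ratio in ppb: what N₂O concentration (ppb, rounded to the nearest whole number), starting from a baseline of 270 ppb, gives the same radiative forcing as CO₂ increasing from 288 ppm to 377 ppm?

M ≈ 809 ppb

CO₂ forcing: 5.35 × ln(377/288) = 5.35 × 0.269285 = 1.44067 W/m².
Set 0.120(√M − √270) = 1.44067: √M = 1.44067/0.120 + √270 = 12.0056 + 16.4317 = 28.4373.
M = (28.4373)² = 808.68 ppb.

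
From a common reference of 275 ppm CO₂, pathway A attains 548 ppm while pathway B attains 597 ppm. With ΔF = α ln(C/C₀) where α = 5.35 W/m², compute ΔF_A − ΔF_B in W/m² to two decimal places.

ΔF_A − ΔF_B = -0.46 W/m²

ΔF_A = 5.35 ln(548/275) = 5.35 × 0.68950 = 3.6888 W/m².
ΔF_B = 5.35 ln(597/275) = 5.35 × 0.77515 = 4.1471 W/m².
Difference: 3.6888 − 4.1471 = -0.4583 W/m².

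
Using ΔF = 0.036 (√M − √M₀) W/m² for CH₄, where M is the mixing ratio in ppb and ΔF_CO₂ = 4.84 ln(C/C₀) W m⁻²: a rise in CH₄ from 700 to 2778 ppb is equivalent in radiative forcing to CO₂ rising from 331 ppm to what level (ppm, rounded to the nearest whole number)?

CH₄ forcing: 0.036 × (√2778 − √700) = 0.036 × (52.7067 − 26.4575) = 0.036 × 26.2492 = 0.94497 W/m².
Set 4.84 ln(C/331) = 0.94497: ln(C/331) = 0.94497/4.84 = 0.19524, so C = 331 × e^0.19524 = 331 × 1.21560 = 402.36 ppm.

C ≈ 402 ppm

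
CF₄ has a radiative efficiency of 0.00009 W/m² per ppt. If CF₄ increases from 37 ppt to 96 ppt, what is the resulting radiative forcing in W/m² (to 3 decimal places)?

CF₄: ΔF = 0.00009 × (96 − 37) = 0.00009 × 59 = 0.0053 W/m².

ΔF = 0.005 W/m²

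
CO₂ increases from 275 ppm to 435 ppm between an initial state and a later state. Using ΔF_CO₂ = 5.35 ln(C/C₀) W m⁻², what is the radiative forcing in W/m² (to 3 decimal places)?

ΔF = 2.453 W/m²

CO₂ absorption bands are partially saturated, so forcing scales with the logarithm of the concentration ratio.
CO₂: 5.35 × ln(435/275) = 5.35 × ln(1.58182) = 5.35 × 0.45858 = 2.4534 W/m².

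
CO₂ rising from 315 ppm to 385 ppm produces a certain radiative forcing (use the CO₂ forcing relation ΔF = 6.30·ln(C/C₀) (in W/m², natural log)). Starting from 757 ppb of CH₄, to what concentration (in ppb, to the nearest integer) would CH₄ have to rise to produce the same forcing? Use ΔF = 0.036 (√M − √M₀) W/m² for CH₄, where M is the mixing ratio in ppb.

CO₂ forcing: 6.30 × ln(385/315) = 6.30 × 0.200671 = 1.26423 W/m².
Set 0.036(√M − √757) = 1.26423: √M = 1.26423/0.036 + √757 = 35.1175 + 27.5136 = 62.6311.
M = (62.6311)² = 3922.65 ppb.

M ≈ 3923 ppb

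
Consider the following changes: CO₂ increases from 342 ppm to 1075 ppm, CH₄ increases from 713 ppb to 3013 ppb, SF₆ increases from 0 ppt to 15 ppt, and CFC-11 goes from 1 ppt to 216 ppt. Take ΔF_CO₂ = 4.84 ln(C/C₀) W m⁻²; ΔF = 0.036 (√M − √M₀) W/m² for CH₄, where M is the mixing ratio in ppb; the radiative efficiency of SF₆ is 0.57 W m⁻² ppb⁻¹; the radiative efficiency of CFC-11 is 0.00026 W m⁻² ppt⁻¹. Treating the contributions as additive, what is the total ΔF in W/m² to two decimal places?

ΔF = 6.62 W/m²

CO₂: 4.84 × ln(1075/342) = 4.84 × ln(3.14327) = 4.84 × 1.14526 = 5.5431 W/m².
CH₄: 0.036 × (√3013 − √713) = 0.036 × (54.8908 − 26.7021) = 0.036 × 28.1887 = 1.0148 W/m².
SF₆: Δ = 15 − 0 = 15 ppt = 0.015 ppb; ΔF = 0.57 × 0.015 = 0.0086 W/m².
CFC-11: ΔF = 0.00026 × (216 − 1) = 0.00026 × 215 = 0.0559 W/m².
Total ΔF = 5.5431 + 1.0148 + 0.0086 + 0.0559 = 6.6224 W/m².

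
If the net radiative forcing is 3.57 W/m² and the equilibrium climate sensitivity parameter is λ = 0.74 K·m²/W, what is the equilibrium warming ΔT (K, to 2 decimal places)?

ΔT = 2.64 K

ΔT = λ ΔF = 0.74 × 3.57 = 2.6418 K.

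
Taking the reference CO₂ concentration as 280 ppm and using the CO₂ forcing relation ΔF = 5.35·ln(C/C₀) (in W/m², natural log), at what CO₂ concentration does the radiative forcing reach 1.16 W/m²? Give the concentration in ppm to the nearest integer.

Set 5.35 ln(C/280) = 1.16, so ln(C/280) = 1.16/5.35 = 0.21682.
Then C/280 = e^0.21682 = 1.24212, giving C = 280 × 1.24212 = 347.79 ppm.

C ≈ 348 ppm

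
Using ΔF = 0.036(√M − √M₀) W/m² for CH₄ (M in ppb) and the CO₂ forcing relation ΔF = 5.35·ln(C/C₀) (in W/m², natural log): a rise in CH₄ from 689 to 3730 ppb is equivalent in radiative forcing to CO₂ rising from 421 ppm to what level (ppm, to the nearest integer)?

C ≈ 532 ppm

CH₄ forcing: 0.036 × (√3730 − √689) = 0.036 × (61.0737 − 26.2488) = 0.036 × 34.8249 = 1.25370 W/m².
Set 5.35 ln(C/421) = 1.25370: ln(C/421) = 1.25370/5.35 = 0.23434, so C = 421 × e^0.23434 = 421 × 1.26407 = 532.17 ppm.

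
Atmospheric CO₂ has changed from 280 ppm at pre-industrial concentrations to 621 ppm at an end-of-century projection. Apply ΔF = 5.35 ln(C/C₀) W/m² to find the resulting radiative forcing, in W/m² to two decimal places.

CO₂: 5.35 × ln(621/280) = 5.35 × ln(2.21786) = 5.35 × 0.79654 = 4.2615 W/m².

ΔF = 4.26 W/m²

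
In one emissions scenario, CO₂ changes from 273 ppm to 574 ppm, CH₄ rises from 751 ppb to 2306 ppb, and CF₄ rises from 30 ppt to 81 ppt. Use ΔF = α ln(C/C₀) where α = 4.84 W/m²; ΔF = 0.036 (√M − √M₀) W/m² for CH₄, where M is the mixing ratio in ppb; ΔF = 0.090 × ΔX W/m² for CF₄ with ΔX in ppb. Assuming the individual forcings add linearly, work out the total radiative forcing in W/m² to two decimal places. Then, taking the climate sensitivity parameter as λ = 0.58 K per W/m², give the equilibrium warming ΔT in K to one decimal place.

ΔF = 4.34 W/m²; ΔT = 2.5 K

CO₂: 4.84 × ln(574/273) = 4.84 × ln(2.10256) = 4.84 × 0.74316 = 3.5969 W/m².
CH₄: 0.036 × (√2306 − √751) = 0.036 × (48.0208 − 27.4044) = 0.036 × 20.6164 = 0.7422 W/m².
CF₄: Δ = 81 − 30 = 51 ppt = 0.051 ppb; ΔF = 0.090 × 0.051 = 0.0046 W/m².
Total ΔF = 3.5969 + 0.7422 + 0.0046 = 4.3437 W/m².
ΔT = λ ΔF = 0.58 × 4.34 = 2.5172 K.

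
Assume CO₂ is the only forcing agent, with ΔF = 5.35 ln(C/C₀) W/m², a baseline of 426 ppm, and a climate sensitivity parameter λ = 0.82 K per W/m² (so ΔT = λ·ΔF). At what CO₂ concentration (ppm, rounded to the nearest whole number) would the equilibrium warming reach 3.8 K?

C ≈ 1013 ppm

Required forcing: ΔF = ΔT/λ = 3.8/0.82 = 4.6341 W/m².
Then ln(C/426) = ΔF/5.35 = 4.6341/5.35 = 0.86619.
So C = 426 × e^0.86619 = 426 × 2.37783 = 1012.96 ppm.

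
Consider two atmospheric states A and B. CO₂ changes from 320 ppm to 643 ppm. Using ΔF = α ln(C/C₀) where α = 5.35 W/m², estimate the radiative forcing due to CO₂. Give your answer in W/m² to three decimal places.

CO₂: 5.35 × ln(643/320) = 5.35 × ln(2.00938) = 5.35 × 0.69783 = 3.7334 W/m².

ΔF = 3.733 W/m²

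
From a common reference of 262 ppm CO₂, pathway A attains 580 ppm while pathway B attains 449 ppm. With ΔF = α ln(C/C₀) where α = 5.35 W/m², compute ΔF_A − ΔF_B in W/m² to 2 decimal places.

ΔF_A = 5.35 ln(580/262) = 5.35 × 0.79468 = 4.2515 W/m².
ΔF_B = 5.35 ln(449/262) = 5.35 × 0.53868 = 2.8819 W/m².
Difference: 4.2515 − 2.8819 = 1.3696 W/m².

ΔF_A − ΔF_B = 1.37 W/m²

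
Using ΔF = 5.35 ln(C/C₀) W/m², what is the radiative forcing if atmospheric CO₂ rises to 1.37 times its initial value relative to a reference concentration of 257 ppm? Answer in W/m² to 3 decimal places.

ΔF = 5.35 × ln(1.37) = 5.35 × 0.31481 = 1.6842 W/m².

ΔF = 1.684 W/m²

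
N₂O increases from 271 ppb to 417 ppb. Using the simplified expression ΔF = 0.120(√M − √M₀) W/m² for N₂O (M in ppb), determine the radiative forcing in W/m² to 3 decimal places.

N₂O: 0.120 × (√417 − √271) = 0.120 × (20.4206 − 16.4621) = 0.120 × 3.9585 = 0.4750 W/m².

ΔF = 0.475 W/m²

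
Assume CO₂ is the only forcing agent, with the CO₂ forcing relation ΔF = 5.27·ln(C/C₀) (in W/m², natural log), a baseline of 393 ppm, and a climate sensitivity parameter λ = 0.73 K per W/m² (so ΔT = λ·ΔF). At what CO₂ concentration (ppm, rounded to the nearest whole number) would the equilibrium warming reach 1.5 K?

C ≈ 580 ppm

Required forcing: ΔF = ΔT/λ = 1.5/0.73 = 2.0548 W/m².
Then ln(C/393) = ΔF/5.27 = 2.0548/5.27 = 0.38991.
So C = 393 × e^0.38991 = 393 × 1.47685 = 580.40 ppm.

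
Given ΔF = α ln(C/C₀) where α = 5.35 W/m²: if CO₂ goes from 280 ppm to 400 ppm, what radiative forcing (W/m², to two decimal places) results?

CO₂ absorption bands are partially saturated, so forcing scales with the logarithm of the concentration ratio.
CO₂: 5.35 × ln(400/280) = 5.35 × ln(1.42857) = 5.35 × 0.35667 = 1.9082 W/m².

ΔF = 1.91 W/m²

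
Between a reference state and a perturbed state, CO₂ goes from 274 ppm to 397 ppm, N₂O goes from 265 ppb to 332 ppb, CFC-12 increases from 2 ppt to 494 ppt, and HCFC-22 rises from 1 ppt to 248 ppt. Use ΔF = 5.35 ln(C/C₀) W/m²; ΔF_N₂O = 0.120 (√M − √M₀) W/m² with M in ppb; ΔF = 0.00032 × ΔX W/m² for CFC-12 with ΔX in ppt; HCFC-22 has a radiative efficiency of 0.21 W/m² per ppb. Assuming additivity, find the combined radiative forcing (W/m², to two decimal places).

CO₂: 5.35 × ln(397/274) = 5.35 × ln(1.44891) = 5.35 × 0.37081 = 1.9838 W/m².
N₂O: 0.120 × (√332 − √265) = 0.120 × (18.2209 − 16.2788) = 0.120 × 1.9421 = 0.2331 W/m².
CFC-12: ΔF = 0.00032 × (494 − 2) = 0.00032 × 492 = 0.1574 W/m².
HCFC-22: Δ = 248 − 1 = 247 ppt = 0.247 ppb; ΔF = 0.21 × 0.247 = 0.0519 W/m².
Total ΔF = 1.9838 + 0.2331 + 0.1574 + 0.0519 = 2.4262 W/m².

ΔF = 2.43 W/m²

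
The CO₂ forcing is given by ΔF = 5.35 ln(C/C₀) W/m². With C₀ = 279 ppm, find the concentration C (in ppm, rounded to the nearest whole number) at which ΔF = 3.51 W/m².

Set 5.35 ln(C/279) = 3.51, so ln(C/279) = 3.51/5.35 = 0.65607.
Then C/279 = e^0.65607 = 1.92720, giving C = 279 × 1.92720 = 537.69 ppm.

C ≈ 538 ppm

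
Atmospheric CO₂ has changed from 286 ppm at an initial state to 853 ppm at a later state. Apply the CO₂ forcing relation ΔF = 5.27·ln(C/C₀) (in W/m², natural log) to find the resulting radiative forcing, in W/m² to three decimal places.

CO₂: 5.27 × ln(853/286) = 5.27 × ln(2.98252) = 5.27 × 1.09277 = 5.7589 W/m².

ΔF = 5.759 W/m²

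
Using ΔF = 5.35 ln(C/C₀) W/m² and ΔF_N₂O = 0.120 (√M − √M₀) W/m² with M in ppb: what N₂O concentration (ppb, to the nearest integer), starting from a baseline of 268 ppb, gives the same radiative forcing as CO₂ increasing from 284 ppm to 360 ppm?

M ≈ 726 ppb

CO₂ forcing: 5.35 × ln(360/284) = 5.35 × 0.237130 = 1.26865 W/m².
Set 0.120(√M − √268) = 1.26865: √M = 1.26865/0.120 + √268 = 10.5721 + 16.3707 = 26.9428.
M = (26.9428)² = 725.91 ppb.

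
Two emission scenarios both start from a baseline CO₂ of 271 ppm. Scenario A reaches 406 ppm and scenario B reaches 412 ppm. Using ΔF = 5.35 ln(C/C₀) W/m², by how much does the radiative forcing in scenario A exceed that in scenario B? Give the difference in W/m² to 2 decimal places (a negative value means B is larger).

ΔF_A = 5.35 ln(406/271) = 5.35 × 0.40423 = 2.1626 W/m².
ΔF_B = 5.35 ln(412/271) = 5.35 × 0.41890 = 2.2411 W/m².
Difference: 2.1626 − 2.2411 = -0.0785 W/m².

ΔF_A − ΔF_B = -0.08 W/m²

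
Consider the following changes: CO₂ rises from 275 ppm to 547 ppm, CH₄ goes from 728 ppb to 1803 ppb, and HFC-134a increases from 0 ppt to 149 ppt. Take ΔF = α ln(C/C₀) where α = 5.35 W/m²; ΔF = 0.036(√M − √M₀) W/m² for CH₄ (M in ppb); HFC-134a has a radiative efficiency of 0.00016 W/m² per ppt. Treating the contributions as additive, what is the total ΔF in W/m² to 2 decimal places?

CO₂: 5.35 × ln(547/275) = 5.35 × ln(1.98909) = 5.35 × 0.68768 = 3.6791 W/m².
CH₄: 0.036 × (√1803 − √728) = 0.036 × (42.4617 − 26.9815) = 0.036 × 15.4802 = 0.5573 W/m².
HFC-134a: ΔF = 0.00016 × (149 − 0) = 0.00016 × 149 = 0.0238 W/m².
Total ΔF = 3.6791 + 0.5573 + 0.0238 = 4.2602 W/m².

ΔF = 4.26 W/m²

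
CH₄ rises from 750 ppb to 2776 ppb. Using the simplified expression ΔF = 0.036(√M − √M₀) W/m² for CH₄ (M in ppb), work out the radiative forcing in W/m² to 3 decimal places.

CH₄: 0.036 × (√2776 − √750) = 0.036 × (52.6878 − 27.3861) = 0.036 × 25.3017 = 0.9109 W/m².

ΔF = 0.911 W/m²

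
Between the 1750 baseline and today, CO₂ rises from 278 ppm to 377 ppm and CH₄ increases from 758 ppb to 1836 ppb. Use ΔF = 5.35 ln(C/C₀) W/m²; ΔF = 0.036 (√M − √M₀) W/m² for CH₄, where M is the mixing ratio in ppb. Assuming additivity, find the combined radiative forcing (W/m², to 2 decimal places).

CO₂: 5.35 × ln(377/278) = 5.35 × ln(1.35612) = 5.35 × 0.30463 = 1.6298 W/m².
CH₄: 0.036 × (√1836 − √758) = 0.036 × (42.8486 − 27.5318) = 0.036 × 15.3168 = 0.5514 W/m².
Total ΔF = 1.6298 + 0.5514 = 2.1812 W/m².

ΔF = 2.18 W/m²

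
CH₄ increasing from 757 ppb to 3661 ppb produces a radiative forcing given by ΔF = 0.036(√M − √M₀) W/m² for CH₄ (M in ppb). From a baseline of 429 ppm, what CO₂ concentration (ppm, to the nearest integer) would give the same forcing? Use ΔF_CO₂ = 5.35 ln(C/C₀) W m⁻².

CH₄ forcing: 0.036 × (√3661 − √757) = 0.036 × (60.5062 − 27.5136) = 0.036 × 32.9926 = 1.18773 W/m².
Set 5.35 ln(C/429) = 1.18773: ln(C/429) = 1.18773/5.35 = 0.22201, so C = 429 × e^0.22201 = 429 × 1.24858 = 535.64 ppm.

C ≈ 536 ppm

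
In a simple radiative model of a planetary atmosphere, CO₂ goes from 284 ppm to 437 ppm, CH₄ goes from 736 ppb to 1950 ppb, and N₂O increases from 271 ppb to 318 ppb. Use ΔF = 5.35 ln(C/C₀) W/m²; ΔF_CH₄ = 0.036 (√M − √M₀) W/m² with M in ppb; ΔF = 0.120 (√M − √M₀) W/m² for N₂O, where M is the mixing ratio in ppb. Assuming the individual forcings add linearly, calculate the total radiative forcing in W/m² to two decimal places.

ΔF = 3.08 W/m²

CO₂: 5.35 × ln(437/284) = 5.35 × ln(1.53873) = 5.35 × 0.43096 = 2.3056 W/m².
CH₄: 0.036 × (√1950 − √736) = 0.036 × (44.1588 − 27.1293) = 0.036 × 17.0295 = 0.6131 W/m².
N₂O: 0.120 × (√318 − √271) = 0.120 × (17.8326 − 16.4621) = 0.120 × 1.3705 = 0.1645 W/m².
Total ΔF = 2.3056 + 0.6131 + 0.1645 = 3.0832 W/m².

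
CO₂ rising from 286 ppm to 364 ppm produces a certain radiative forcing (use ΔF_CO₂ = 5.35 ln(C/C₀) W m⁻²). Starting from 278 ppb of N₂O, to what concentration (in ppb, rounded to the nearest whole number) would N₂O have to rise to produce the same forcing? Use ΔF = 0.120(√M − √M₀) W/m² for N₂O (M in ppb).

CO₂ forcing: 5.35 × ln(364/286) = 5.35 × 0.241162 = 1.29022 W/m².
Set 0.120(√M − √278) = 1.29022: √M = 1.29022/0.120 + √278 = 10.7518 + 16.6733 = 27.4251.
M = (27.4251)² = 752.14 ppb.

M ≈ 752 ppb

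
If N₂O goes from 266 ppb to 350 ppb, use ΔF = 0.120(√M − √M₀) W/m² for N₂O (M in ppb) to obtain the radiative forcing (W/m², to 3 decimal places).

ΔF = 0.288 W/m²

N₂O: 0.120 × (√350 − √266) = 0.120 × (18.7083 − 16.3095) = 0.120 × 2.3988 = 0.2879 W/m².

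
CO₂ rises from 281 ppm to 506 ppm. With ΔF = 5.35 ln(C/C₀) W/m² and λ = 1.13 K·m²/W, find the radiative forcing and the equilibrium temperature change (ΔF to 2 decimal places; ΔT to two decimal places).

ΔF = 3.15 W/m²; ΔT = 3.56 K

CO₂: 5.35 × ln(506/281) = 5.35 × ln(1.80071) = 5.35 × 0.58818 = 3.1468 W/m².
ΔT = λ ΔF = 1.13 × 3.15 = 3.5595 K.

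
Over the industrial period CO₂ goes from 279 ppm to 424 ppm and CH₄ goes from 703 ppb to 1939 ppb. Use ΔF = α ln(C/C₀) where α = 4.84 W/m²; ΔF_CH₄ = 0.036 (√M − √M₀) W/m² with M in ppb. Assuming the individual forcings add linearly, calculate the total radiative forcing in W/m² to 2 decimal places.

CO₂: 4.84 × ln(424/279) = 4.84 × ln(1.51971) = 4.84 × 0.41852 = 2.0256 W/m².
CH₄: 0.036 × (√1939 − √703) = 0.036 × (44.0341 − 26.5141) = 0.036 × 17.5200 = 0.6307 W/m².
Total ΔF = 2.0256 + 0.6307 = 2.6563 W/m².

ΔF = 2.66 W/m²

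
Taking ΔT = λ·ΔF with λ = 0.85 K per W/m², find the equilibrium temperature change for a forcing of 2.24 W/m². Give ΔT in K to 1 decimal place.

ΔT = 1.9 K

ΔT = λ ΔF = 0.85 × 2.24 = 1.9040 K.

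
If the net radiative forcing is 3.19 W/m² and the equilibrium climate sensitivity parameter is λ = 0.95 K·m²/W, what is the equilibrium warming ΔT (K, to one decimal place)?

ΔT = 3.0 K

ΔT = λ ΔF = 0.95 × 3.19 = 3.0305 K.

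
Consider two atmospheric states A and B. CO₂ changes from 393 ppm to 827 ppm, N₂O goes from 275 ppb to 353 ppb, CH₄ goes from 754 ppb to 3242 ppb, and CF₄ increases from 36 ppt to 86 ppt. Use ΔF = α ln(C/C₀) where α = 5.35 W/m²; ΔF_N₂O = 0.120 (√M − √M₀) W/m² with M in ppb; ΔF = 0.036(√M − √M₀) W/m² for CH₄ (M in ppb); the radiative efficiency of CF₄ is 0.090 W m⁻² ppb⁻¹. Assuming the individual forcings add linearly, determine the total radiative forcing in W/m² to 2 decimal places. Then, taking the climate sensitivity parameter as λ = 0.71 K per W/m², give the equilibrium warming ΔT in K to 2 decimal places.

CO₂: 5.35 × ln(827/393) = 5.35 × ln(2.10433) = 5.35 × 0.74400 = 3.9804 W/m².
N₂O: 0.120 × (√353 − √275) = 0.120 × (18.7883 − 16.5831) = 0.120 × 2.2052 = 0.2646 W/m².
CH₄: 0.036 × (√3242 − √754) = 0.036 × (56.9386 − 27.4591) = 0.036 × 29.4795 = 1.0613 W/m².
CF₄: Δ = 86 − 36 = 50 ppt = 0.050 ppb; ΔF = 0.090 × 0.050 = 0.0045 W/m².
Total ΔF = 3.9804 + 0.2646 + 1.0613 + 0.0045 = 5.3108 W/m².
ΔT = λ ΔF = 0.71 × 5.31 = 3.7701 K.

ΔF = 5.31 W/m²; ΔT = 3.77 K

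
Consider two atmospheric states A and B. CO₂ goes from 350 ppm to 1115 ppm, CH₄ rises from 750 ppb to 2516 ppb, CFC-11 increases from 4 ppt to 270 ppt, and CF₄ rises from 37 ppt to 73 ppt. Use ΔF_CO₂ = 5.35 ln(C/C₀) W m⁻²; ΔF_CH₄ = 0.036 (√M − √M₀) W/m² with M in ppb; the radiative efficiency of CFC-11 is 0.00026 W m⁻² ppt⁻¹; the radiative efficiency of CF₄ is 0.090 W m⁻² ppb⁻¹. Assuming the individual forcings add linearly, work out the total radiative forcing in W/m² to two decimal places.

ΔF = 7.09 W/m²

CO₂: 5.35 × ln(1115/350) = 5.35 × ln(3.18571) = 5.35 × 1.15868 = 6.1989 W/m².
CH₄: 0.036 × (√2516 − √750) = 0.036 × (50.1597 − 27.3861) = 0.036 × 22.7736 = 0.8198 W/m².
CFC-11: ΔF = 0.00026 × (270 − 4) = 0.00026 × 266 = 0.0692 W/m².
CF₄: Δ = 73 − 37 = 36 ppt = 0.036 ppb; ΔF = 0.090 × 0.036 = 0.0032 W/m².
Total ΔF = 6.1989 + 0.8198 + 0.0692 + 0.0032 = 7.0911 W/m².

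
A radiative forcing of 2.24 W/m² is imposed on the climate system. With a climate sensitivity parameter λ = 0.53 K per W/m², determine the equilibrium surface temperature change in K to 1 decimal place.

ΔT = 1.2 K

ΔT = λ ΔF = 0.53 × 2.24 = 1.1872 K.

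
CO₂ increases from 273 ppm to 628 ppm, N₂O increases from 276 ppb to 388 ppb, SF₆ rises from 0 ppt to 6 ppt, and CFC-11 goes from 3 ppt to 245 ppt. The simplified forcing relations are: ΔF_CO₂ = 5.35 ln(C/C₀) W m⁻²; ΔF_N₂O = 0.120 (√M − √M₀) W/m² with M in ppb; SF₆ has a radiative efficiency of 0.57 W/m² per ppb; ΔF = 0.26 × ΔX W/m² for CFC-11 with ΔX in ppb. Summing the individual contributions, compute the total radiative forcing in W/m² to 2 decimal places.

CO₂: 5.35 × ln(628/273) = 5.35 × ln(2.30037) = 5.35 × 0.83307 = 4.4569 W/m².
N₂O: 0.120 × (√388 − √276) = 0.120 × (19.6977 − 16.6132) = 0.120 × 3.0845 = 0.3701 W/m².
SF₆: Δ = 6 − 0 = 6 ppt = 0.006 ppb; ΔF = 0.57 × 0.006 = 0.0034 W/m².
CFC-11: Δ = 245 − 3 = 242 ppt = 0.242 ppb; ΔF = 0.26 × 0.242 = 0.0629 W/m².
Total ΔF = 4.4569 + 0.3701 + 0.0034 + 0.0629 = 4.8933 W/m².

ΔF = 4.89 W/m²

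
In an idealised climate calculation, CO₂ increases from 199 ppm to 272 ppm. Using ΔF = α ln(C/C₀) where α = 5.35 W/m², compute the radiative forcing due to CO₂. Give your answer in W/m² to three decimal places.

ΔF = 1.672 W/m²

CO₂: 5.35 × ln(272/199) = 5.35 × ln(1.36683) = 5.35 × 0.31249 = 1.6718 W/m².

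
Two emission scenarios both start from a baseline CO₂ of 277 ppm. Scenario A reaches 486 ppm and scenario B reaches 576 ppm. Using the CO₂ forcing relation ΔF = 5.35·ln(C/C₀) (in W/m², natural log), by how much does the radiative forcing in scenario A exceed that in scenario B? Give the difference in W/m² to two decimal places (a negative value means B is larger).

ΔF_A = 5.35 ln(486/277) = 5.35 × 0.56219 = 3.0077 W/m².
ΔF_B = 5.35 ln(576/277) = 5.35 × 0.73209 = 3.9167 W/m².
Difference: 3.0077 − 3.9167 = -0.9090 W/m².
(Equivalently, ΔF_A − ΔF_B = 5.35 ln(486/576) = 5.35 × -0.16990 = -0.9090 W/m².)

ΔF_A − ΔF_B = -0.91 W/m²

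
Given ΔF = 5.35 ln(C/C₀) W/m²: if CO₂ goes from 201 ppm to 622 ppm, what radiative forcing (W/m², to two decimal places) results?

CO₂: 5.35 × ln(622/201) = 5.35 × ln(3.09453) = 5.35 × 1.12964 = 6.0436 W/m².

ΔF = 6.04 W/m²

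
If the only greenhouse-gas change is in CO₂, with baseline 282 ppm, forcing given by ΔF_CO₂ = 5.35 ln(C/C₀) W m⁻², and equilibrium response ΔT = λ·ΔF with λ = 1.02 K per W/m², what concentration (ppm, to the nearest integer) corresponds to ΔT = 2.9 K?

Required forcing: ΔF = ΔT/λ = 2.9/1.02 = 2.8431 W/m².
Then ln(C/282) = ΔF/5.35 = 2.8431/5.35 = 0.53142.
So C = 282 × e^0.53142 = 282 × 1.70135 = 479.78 ppm.

C ≈ 480 ppm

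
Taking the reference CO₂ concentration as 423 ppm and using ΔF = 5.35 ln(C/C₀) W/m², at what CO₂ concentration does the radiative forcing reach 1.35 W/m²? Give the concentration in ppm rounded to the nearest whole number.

C ≈ 544 ppm

Set 5.35 ln(C/423) = 1.35, so ln(C/423) = 1.35/5.35 = 0.25234.
Then C/423 = e^0.25234 = 1.28703, giving C = 423 × 1.28703 = 544.41 ppm.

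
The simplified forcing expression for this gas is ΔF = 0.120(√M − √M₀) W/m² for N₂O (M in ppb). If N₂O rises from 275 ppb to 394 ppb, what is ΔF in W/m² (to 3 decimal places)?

N₂O: 0.120 × (√394 − √275) = 0.120 × (19.8494 − 16.5831) = 0.120 × 3.2663 = 0.3920 W/m².

ΔF = 0.392 W/m²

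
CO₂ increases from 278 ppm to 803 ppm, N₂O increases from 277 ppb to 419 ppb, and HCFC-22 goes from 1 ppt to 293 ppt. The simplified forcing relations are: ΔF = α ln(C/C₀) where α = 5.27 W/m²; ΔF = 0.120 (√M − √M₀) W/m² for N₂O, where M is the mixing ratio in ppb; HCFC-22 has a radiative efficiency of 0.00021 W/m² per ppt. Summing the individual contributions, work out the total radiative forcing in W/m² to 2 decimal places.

CO₂: 5.27 × ln(803/278) = 5.27 × ln(2.88849) = 5.27 × 1.06073 = 5.5900 W/m².
N₂O: 0.120 × (√419 − √277) = 0.120 × (20.4695 − 16.6433) = 0.120 × 3.8262 = 0.4591 W/m².
HCFC-22: ΔF = 0.00021 × (293 − 1) = 0.00021 × 292 = 0.0613 W/m².
Total ΔF = 5.5900 + 0.4591 + 0.0613 = 6.1104 W/m².

ΔF = 6.11 W/m²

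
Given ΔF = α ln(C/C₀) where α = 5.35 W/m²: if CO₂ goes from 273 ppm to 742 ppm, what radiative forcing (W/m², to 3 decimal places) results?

CO₂: 5.35 × ln(742/273) = 5.35 × ln(2.71795) = 5.35 × 0.99988 = 5.3494 W/m².

ΔF = 5.349 W/m²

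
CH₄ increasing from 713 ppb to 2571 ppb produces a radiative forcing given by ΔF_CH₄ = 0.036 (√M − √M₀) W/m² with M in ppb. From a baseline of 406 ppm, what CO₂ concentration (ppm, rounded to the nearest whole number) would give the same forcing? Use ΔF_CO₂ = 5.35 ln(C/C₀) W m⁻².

CH₄ forcing: 0.036 × (√2571 − √713) = 0.036 × (50.7050 − 26.7021) = 0.036 × 24.0029 = 0.86410 W/m².
Set 5.35 ln(C/406) = 0.86410: ln(C/406) = 0.86410/5.35 = 0.16151, so C = 406 × e^0.16151 = 406 × 1.17528 = 477.16 ppm.

C ≈ 477 ppm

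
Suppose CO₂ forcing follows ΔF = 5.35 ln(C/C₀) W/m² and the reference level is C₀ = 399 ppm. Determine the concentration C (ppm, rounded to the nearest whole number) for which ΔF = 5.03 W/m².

C ≈ 1022 ppm

Set 5.35 ln(C/399) = 5.03, so ln(C/399) = 5.03/5.35 = 0.94019.
Then C/399 = e^0.94019 = 2.56047, giving C = 399 × 2.56047 = 1021.63 ppm.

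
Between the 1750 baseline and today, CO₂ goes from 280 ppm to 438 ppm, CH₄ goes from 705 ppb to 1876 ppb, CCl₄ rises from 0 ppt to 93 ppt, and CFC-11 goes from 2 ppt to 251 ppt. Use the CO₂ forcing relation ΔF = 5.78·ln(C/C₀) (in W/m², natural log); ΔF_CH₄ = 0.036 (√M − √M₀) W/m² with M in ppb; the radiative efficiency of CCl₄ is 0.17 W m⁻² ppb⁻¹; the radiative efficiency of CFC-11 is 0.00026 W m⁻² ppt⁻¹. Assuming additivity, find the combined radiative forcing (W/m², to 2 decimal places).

CO₂: 5.78 × ln(438/280) = 5.78 × ln(1.56429) = 5.78 × 0.44743 = 2.5861 W/m².
CH₄: 0.036 × (√1876 − √705) = 0.036 × (43.3128 − 26.5518) = 0.036 × 16.7610 = 0.6034 W/m².
CCl₄: Δ = 93 − 0 = 93 ppt = 0.093 ppb; ΔF = 0.17 × 0.093 = 0.0158 W/m².
CFC-11: ΔF = 0.00026 × (251 − 2) = 0.00026 × 249 = 0.0647 W/m².
Total ΔF = 2.5861 + 0.6034 + 0.0158 + 0.0647 = 3.2700 W/m².

ΔF = 3.27 W/m²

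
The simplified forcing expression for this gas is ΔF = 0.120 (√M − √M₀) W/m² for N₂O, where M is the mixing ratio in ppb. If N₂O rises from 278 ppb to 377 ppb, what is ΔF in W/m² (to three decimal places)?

N₂O: 0.120 × (√377 − √278) = 0.120 × (19.4165 − 16.6733) = 0.120 × 2.7432 = 0.3292 W/m².

ΔF = 0.329 W/m²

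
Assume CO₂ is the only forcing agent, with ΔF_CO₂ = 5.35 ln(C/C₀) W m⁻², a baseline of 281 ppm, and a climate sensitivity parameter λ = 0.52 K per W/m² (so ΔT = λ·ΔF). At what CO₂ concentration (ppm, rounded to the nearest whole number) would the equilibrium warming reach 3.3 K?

C ≈ 920 ppm

Required forcing: ΔF = ΔT/λ = 3.3/0.52 = 6.3462 W/m².
Then ln(C/281) = ΔF/5.35 = 6.3462/5.35 = 1.18621.
So C = 281 × e^1.18621 = 281 × 3.27465 = 920.18 ppm.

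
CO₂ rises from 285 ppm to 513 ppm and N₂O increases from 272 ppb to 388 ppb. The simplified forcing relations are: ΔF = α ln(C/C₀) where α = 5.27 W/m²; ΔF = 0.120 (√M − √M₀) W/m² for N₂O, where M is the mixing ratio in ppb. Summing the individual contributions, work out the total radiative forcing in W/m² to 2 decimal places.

CO₂: 5.27 × ln(513/285) = 5.27 × ln(1.80000) = 5.27 × 0.58779 = 3.0977 W/m².
N₂O: 0.120 × (√388 − √272) = 0.120 × (19.6977 − 16.4924) = 0.120 × 3.2053 = 0.3846 W/m².
Total ΔF = 3.0977 + 0.3846 = 3.4823 W/m².

ΔF = 3.48 W/m²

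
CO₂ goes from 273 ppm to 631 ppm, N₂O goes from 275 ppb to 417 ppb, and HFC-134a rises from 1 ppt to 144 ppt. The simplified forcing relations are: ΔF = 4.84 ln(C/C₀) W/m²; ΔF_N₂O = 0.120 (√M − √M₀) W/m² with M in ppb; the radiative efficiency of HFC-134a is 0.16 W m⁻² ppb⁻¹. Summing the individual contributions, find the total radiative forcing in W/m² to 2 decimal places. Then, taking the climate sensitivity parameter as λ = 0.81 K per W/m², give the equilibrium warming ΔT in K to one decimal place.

ΔF = 4.54 W/m²; ΔT = 3.7 K

CO₂: 4.84 × ln(631/273) = 4.84 × ln(2.31136) = 4.84 × 0.83784 = 4.0551 W/m².
N₂O: 0.120 × (√417 − √275) = 0.120 × (20.4206 − 16.5831) = 0.120 × 3.8375 = 0.4605 W/m².
HFC-134a: Δ = 144 − 1 = 143 ppt = 0.143 ppb; ΔF = 0.16 × 0.143 = 0.0229 W/m².
Total ΔF = 4.0551 + 0.4605 + 0.0229 = 4.5385 W/m².
ΔT = λ ΔF = 0.81 × 4.54 = 3.6774 K.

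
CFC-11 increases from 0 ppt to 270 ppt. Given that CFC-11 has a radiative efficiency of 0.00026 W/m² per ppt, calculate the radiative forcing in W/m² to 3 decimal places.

ΔF = 0.070 W/m²

CFC-11: ΔF = 0.00026 × (270 − 0) = 0.00026 × 270 = 0.0702 W/m².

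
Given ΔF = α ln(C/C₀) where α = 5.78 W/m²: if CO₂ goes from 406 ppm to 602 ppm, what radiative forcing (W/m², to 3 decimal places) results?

ΔF = 2.277 W/m²

CO₂ absorption bands are partially saturated, so forcing scales with the logarithm of the concentration ratio.
CO₂: 5.78 × ln(602/406) = 5.78 × ln(1.48276) = 5.78 × 0.39391 = 2.2768 W/m².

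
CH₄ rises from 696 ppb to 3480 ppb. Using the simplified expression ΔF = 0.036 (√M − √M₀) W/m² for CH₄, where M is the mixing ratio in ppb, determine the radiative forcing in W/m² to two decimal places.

ΔF = 1.17 W/m²

CH₄: 0.036 × (√3480 − √696) = 0.036 × (58.9915 − 26.3818) = 0.036 × 32.6097 = 1.1739 W/m².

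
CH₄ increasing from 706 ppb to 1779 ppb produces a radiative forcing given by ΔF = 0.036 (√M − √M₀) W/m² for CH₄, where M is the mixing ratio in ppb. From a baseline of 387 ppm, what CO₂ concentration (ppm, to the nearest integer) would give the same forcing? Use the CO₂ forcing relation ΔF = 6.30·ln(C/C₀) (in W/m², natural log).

CH₄ forcing: 0.036 × (√1779 − √706) = 0.036 × (42.1782 − 26.5707) = 0.036 × 15.6075 = 0.56187 W/m².
Set 6.30 ln(C/387) = 0.56187: ln(C/387) = 0.56187/6.30 = 0.08919, so C = 387 × e^0.08919 = 387 × 1.09329 = 423.10 ppm.

C ≈ 423 ppm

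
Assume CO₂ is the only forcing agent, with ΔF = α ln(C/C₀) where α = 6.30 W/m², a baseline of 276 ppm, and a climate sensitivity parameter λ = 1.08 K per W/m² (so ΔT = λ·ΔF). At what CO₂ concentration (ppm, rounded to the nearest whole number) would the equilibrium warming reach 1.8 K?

C ≈ 360 ppm

Required forcing: ΔF = ΔT/λ = 1.8/1.08 = 1.6667 W/m².
Then ln(C/276) = ΔF/6.30 = 1.6667/6.30 = 0.26456.
So C = 276 × e^0.26456 = 276 × 1.30286 = 359.59 ppm.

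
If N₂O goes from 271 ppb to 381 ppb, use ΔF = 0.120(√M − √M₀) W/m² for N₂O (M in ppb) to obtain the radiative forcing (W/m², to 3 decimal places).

N₂O: 0.120 × (√381 − √271) = 0.120 × (19.5192 − 16.4621) = 0.120 × 3.0571 = 0.3669 W/m².

ΔF = 0.367 W/m²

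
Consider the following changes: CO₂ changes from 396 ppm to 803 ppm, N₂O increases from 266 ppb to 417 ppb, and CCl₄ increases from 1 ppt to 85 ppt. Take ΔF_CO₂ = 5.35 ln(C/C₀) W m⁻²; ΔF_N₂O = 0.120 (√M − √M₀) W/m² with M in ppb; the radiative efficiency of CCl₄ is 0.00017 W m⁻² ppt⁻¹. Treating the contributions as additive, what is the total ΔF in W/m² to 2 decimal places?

CO₂: 5.35 × ln(803/396) = 5.35 × ln(2.02778) = 5.35 × 0.70694 = 3.7821 W/m².
N₂O: 0.120 × (√417 − √266) = 0.120 × (20.4206 − 16.3095) = 0.120 × 4.1111 = 0.4933 W/m².
CCl₄: ΔF = 0.00017 × (85 − 1) = 0.00017 × 84 = 0.0143 W/m².
Total ΔF = 3.7821 + 0.4933 + 0.0143 = 4.2897 W/m².

ΔF = 4.29 W/m²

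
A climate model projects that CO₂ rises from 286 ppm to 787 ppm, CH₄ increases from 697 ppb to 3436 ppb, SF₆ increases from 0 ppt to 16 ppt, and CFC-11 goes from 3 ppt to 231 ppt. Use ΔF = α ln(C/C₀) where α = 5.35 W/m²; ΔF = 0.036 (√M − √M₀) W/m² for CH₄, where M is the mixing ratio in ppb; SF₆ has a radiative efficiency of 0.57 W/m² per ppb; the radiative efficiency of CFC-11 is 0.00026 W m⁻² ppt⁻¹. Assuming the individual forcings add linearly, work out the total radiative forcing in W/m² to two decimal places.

CO₂: 5.35 × ln(787/286) = 5.35 × ln(2.75175) = 5.35 × 1.01224 = 5.4155 W/m².
CH₄: 0.036 × (√3436 − √697) = 0.036 × (58.6174 − 26.4008) = 0.036 × 32.2166 = 1.1598 W/m².
SF₆: Δ = 16 − 0 = 16 ppt = 0.016 ppb; ΔF = 0.57 × 0.016 = 0.0091 W/m².
CFC-11: ΔF = 0.00026 × (231 − 3) = 0.00026 × 228 = 0.0593 W/m².
Total ΔF = 5.4155 + 1.1598 + 0.0091 + 0.0593 = 6.6437 W/m².

ΔF = 6.64 W/m²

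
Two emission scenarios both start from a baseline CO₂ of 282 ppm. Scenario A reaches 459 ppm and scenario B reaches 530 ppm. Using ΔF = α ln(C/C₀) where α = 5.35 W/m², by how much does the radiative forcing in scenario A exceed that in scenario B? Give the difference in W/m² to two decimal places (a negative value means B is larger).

ΔF_A = 5.35 ln(459/282) = 5.35 × 0.48714 = 2.6062 W/m².
ΔF_B = 5.35 ln(530/282) = 5.35 × 0.63097 = 3.3757 W/m².
Difference: 2.6062 − 3.3757 = -0.7695 W/m².
(Equivalently, ΔF_A − ΔF_B = 5.35 ln(459/530) = 5.35 × -0.14383 = -0.7695 W/m².)

ΔF_A − ΔF_B = -0.77 W/m²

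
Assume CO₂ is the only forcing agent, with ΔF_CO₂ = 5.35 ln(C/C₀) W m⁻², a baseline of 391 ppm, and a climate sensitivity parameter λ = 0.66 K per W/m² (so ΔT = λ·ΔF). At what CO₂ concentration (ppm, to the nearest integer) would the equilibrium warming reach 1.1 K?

C ≈ 534 ppm

Required forcing: ΔF = ΔT/λ = 1.1/0.66 = 1.6667 W/m².
Then ln(C/391) = ΔF/5.35 = 1.6667/5.35 = 0.31153.
So C = 391 × e^0.31153 = 391 × 1.36551 = 533.91 ppm.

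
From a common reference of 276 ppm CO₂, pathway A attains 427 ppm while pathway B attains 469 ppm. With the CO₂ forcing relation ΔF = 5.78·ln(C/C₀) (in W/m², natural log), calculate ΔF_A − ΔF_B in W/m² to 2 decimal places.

ΔF_A − ΔF_B = -0.54 W/m²

ΔF_A = 5.78 ln(427/276) = 5.78 × 0.43638 = 2.5223 W/m².
ΔF_B = 5.78 ln(469/276) = 5.78 × 0.53020 = 3.0646 W/m².
Difference: 2.5223 − 3.0646 = -0.5423 W/m².
(Equivalently, ΔF_A − ΔF_B = 5.78 ln(427/469) = 5.78 × -0.09382 = -0.5423 W/m².)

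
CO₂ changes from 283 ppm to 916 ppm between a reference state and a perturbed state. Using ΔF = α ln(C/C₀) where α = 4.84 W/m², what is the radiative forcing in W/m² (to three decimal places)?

CO₂: 4.84 × ln(916/283) = 4.84 × ln(3.23675) = 4.84 × 1.17457 = 5.6849 W/m².

ΔF = 5.685 W/m²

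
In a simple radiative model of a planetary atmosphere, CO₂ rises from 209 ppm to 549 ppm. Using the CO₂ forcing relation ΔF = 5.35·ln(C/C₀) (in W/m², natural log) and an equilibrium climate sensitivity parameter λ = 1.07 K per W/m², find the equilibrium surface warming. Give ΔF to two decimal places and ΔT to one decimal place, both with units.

ΔF = 5.17 W/m²; ΔT = 5.5 K

CO₂: 5.35 × ln(549/209) = 5.35 × ln(2.62679) = 5.35 × 0.96576 = 5.1668 W/m².
ΔT = λ ΔF = 1.07 × 5.17 = 5.5319 K.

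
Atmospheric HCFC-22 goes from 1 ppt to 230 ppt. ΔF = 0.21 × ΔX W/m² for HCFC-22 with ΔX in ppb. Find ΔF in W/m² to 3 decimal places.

HCFC-22: Δ = 230 − 1 = 229 ppt = 0.229 ppb; ΔF = 0.21 × 0.229 = 0.0481 W/m².

ΔF = 0.048 W/m²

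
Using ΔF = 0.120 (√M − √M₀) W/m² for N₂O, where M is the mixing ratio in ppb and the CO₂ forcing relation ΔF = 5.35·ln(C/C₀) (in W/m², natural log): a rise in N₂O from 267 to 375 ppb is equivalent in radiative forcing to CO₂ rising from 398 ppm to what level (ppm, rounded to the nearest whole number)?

C ≈ 426 ppm

N₂O forcing: 0.120 × (√375 − √267) = 0.120 × (19.3649 − 16.3401) = 0.120 × 3.0248 = 0.36298 W/m².
Set 5.35 ln(C/398) = 0.36298: ln(C/398) = 0.36298/5.35 = 0.06785, so C = 398 × e^0.06785 = 398 × 1.07020 = 425.94 ppm.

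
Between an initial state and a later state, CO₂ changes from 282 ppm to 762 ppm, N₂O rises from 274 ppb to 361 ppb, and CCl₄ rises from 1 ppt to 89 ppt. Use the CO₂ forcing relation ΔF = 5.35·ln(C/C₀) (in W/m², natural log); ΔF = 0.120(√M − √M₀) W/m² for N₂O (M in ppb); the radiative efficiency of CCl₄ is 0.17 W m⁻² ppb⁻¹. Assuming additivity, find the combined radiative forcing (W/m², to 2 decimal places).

ΔF = 5.63 W/m²

CO₂: 5.35 × ln(762/282) = 5.35 × ln(2.70213) = 5.35 × 0.99404 = 5.3181 W/m².
N₂O: 0.120 × (√361 − √274) = 0.120 × (19.0000 − 16.5529) = 0.120 × 2.4471 = 0.2937 W/m².
CCl₄: Δ = 89 − 1 = 88 ppt = 0.088 ppb; ΔF = 0.17 × 0.088 = 0.0150 W/m².
Total ΔF = 5.3181 + 0.2937 + 0.0150 = 5.6268 W/m².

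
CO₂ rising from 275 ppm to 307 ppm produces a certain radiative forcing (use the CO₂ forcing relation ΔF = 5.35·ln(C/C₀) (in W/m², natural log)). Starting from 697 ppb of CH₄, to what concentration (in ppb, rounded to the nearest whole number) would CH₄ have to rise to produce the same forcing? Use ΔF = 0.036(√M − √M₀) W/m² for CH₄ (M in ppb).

M ≈ 1828 ppb

CO₂ forcing: 5.35 × ln(307/275) = 5.35 × 0.110077 = 0.58891 W/m².
Set 0.036(√M − √697) = 0.58891: √M = 0.58891/0.036 + √697 = 16.3586 + 26.4008 = 42.7594.
M = (42.7594)² = 1828.37 ppb.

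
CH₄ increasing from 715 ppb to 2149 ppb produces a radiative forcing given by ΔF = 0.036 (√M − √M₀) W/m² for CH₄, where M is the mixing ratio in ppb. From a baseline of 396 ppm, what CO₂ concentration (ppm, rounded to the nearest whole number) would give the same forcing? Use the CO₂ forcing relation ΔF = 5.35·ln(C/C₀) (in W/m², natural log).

CH₄ forcing: 0.036 × (√2149 − √715) = 0.036 × (46.3573 − 26.7395) = 0.036 × 19.6178 = 0.70624 W/m².
Set 5.35 ln(C/396) = 0.70624: ln(C/396) = 0.70624/5.35 = 0.13201, so C = 396 × e^0.13201 = 396 × 1.14112 = 451.88 ppm.

C ≈ 452 ppm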